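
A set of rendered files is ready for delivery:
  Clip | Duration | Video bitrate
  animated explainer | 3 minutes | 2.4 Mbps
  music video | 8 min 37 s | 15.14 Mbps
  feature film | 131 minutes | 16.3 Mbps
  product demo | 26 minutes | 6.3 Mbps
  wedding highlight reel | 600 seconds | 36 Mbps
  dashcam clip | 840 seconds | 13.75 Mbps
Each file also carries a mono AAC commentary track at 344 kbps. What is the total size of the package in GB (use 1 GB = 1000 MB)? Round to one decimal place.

Audio: 344 kbps = 0.344 Mbps.
animated explainer: 2.744 Mbps × 180 s = 493.9 Mb
music video: 15.484 Mbps × 517 s = 8005.2 Mb
feature film: 16.644 Mbps × 7860 s = 130821.8 Mb
product demo: 6.644 Mbps × 1560 s = 10364.6 Mb
wedding highlight reel: 36.344 Mbps × 600 s = 21806.4 Mb
dashcam clip: 14.094 Mbps × 840 s = 11839.0 Mb
Total: 183331.0 Mb = 22916.4 MB.
= 22.92 GB.

22.9 GB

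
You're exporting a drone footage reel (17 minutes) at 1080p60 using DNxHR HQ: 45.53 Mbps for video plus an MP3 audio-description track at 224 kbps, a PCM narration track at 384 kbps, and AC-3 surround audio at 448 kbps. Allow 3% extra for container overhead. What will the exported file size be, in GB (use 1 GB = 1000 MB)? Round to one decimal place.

6.1 GB

17 min = 1020 s
Audio total: 224 + 384 + 448 = 1056 kbps = 1.056 Mbps.
Total bitrate: 45.53 + 1.056 = 46.586 Mbps.
Stream data: 46.586 Mbps × 1020 s = 47517.7 Mb.
With 3% container overhead: ×1.03.
48,943 Mb ÷ 8 = 6,118 MB → 6.118 GB.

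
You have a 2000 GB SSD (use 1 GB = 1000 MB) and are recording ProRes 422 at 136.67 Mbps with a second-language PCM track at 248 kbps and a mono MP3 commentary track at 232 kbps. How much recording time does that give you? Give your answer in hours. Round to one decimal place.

32.4 hours

Audio total: 248 + 232 = 480 kbps = 0.480 Mbps.
Total bitrate: 136.67 + 0.480 = 137.150 Mbps.
Capacity: 2000 GB = 16,000,000 Mb.
Recording time: 16,000,000 / 137.150 = 116,661 s ≈ 32.4 hours.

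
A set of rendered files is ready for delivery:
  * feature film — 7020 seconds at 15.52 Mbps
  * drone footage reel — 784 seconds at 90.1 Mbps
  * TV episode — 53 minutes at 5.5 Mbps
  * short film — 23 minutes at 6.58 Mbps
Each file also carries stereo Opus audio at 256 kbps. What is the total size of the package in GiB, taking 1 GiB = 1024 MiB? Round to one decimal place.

24.4 GiB

Audio: 256 kbps = 0.256 Mbps.
feature film: 15.776 Mbps × 7020 s = 110747.5 Mb
drone footage reel: 90.356 Mbps × 784 s = 70839.1 Mb
TV episode: 5.756 Mbps × 3180 s = 18304.1 Mb
short film: 6.836 Mbps × 1380 s = 9433.7 Mb
Total: 209324.4 Mb = 26165.5 MB.
= 24.37 GiB.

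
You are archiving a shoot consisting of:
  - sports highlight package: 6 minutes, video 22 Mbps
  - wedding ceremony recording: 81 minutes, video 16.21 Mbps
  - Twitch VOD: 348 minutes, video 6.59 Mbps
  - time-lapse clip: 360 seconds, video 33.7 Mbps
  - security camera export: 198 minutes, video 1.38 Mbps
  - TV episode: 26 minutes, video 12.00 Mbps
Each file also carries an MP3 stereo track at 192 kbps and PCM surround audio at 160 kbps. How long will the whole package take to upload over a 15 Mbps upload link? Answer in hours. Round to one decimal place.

Audio total: 192 + 160 = 352 kbps = 0.352 Mbps.
sports highlight package: 22.352 Mbps × 360 s = 8046.7 Mb
wedding ceremony recording: 16.562 Mbps × 4860 s = 80491.3 Mb
Twitch VOD: 6.942 Mbps × 20880 s = 144949.0 Mb
time-lapse clip: 34.052 Mbps × 360 s = 12258.7 Mb
security camera export: 1.732 Mbps × 11880 s = 20576.2 Mb
TV episode: 12.352 Mbps × 1560 s = 19269.1 Mb
Total: 285591.0 Mb = 35698.9 MB.
At 15 Mbps: 285591.0 / 15 = 19039 s ≈ 5.29 hours.

5.3 hours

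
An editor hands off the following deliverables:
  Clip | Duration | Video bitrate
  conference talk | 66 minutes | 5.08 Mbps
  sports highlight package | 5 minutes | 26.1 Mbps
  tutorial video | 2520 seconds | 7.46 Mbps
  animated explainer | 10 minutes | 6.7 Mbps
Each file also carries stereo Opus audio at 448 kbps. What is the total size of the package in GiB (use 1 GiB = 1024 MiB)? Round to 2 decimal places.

Audio: 448 kbps = 0.448 Mbps.
conference talk: 5.528 Mbps × 3960 s = 21890.9 Mb
sports highlight package: 26.548 Mbps × 300 s = 7964.4 Mb
tutorial video: 7.908 Mbps × 2520 s = 19928.2 Mb
animated explainer: 7.148 Mbps × 600 s = 4288.8 Mb
Total: 54072.2 Mb = 6759.0 MB.
= 6.295 GiB.

6.29 GiB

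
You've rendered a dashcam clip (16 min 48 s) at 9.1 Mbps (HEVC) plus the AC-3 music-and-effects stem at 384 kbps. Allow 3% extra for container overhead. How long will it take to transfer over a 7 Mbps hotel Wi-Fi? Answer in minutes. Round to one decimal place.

16 min 48 s = 1008 s
Audio: 384 kbps = 0.384 Mbps.
Total bitrate: 9.484 Mbps.
File: 9.484 Mbps × 1008 s = 9559.9 Mb.
With 3% container overhead: ×1.03. → 9846.7 Mb.
At 7 Mbps: 9846.7 / 7 = 1406.7 s ≈ 23.4 minutes.

23.4 minutes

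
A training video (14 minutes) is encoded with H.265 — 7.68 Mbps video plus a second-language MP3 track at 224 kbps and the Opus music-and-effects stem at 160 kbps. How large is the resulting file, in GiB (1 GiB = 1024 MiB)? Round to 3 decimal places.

0.789 GiB

14 min = 840 s
Audio total: 224 + 160 = 384 kbps = 0.384 Mbps.
Total bitrate: 7.68 + 0.384 = 8.064 Mbps.
Stream data: 8.064 Mbps × 840 s = 6773.8 Mb.
6,774 Mb = 846,720,000 bytes ÷ 1,073,741,824 = 0.7886 GiB.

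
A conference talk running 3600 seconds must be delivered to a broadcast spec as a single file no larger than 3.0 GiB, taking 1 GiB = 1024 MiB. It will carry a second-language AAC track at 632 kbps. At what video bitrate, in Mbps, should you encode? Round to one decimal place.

6.5 Mbps

Budget: 3.0 GiB = 25769.8 Mb.
Total bitrate budget: 25769.8 Mb / 3600 s = 7.158 Mbps.
Audio: 632 kbps = 0.632 Mbps.
Video: 7.158 − 0.632 = 6.526 Mbps.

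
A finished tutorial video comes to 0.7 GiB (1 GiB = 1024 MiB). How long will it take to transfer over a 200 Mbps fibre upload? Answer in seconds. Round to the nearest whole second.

File: 0.7 GiB = 6013.0 Mb.
At 200 Mbps: 6013.0 / 200 = 30.1 s ≈ 30.1 seconds.

30 seconds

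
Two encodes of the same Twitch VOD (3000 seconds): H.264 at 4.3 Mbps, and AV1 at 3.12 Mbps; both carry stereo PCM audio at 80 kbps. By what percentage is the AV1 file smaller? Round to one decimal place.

Audio: 80 kbps = 0.080 Mbps.
H.264: 4.380 Mbps × 3000 s = 13140.0 Mb = 1.643 GB.
AV1: 3.200 Mbps × 3000 s = 9600.0 Mb = 1.200 GB.
Reduction: (1 − 1.200/1.643) × 100 = 26.94%.

26.9%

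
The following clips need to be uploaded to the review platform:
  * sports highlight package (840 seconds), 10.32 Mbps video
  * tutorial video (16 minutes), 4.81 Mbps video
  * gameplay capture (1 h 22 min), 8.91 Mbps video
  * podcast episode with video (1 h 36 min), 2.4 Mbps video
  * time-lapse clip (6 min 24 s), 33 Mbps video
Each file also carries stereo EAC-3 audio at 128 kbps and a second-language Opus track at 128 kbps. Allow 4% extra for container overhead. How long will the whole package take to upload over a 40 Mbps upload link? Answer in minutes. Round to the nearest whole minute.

Audio total: 128 + 128 = 256 kbps = 0.256 Mbps.
sports highlight package: 10.576 Mbps × 840 s × 1.04 = 9239.2 Mb
tutorial video: 5.066 Mbps × 960 s × 1.04 = 5057.9 Mb
gameplay capture: 9.166 Mbps × 4920 s × 1.04 = 46900.6 Mb
podcast episode with video: 2.656 Mbps × 5760 s × 1.04 = 15910.5 Mb
time-lapse clip: 33.256 Mbps × 384 s × 1.04 = 13281.1 Mb
Total: 90389.3 Mb = 11298.7 MB.
At 40 Mbps: 90389.3 / 40 = 2260 s ≈ 37.7 minutes.

38 minutes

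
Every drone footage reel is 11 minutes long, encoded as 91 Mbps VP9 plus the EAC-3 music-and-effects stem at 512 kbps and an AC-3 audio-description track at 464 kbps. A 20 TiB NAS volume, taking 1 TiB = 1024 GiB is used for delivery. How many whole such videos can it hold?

11 min = 660 s
Audio total: 512 + 464 = 976 kbps = 0.976 Mbps.
Total bitrate: 91.976 Mbps.
Per item: 91.976 Mbps × 660 s = 60,704 Mb = 7,588 MB.
Capacity: 20 TiB = 175,921,860 Mb; 2898.02 items → 2898 complete.

2898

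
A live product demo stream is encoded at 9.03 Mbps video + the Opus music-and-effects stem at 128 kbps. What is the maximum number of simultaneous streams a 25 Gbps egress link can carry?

Audio: 128 kbps = 0.128 Mbps.
Per-viewer media rate: 9.158 Mbps.
25 Gbps = 25,000 Mbps; 25,000 / 9.158 = 2729.85 → 2729 viewers.

2729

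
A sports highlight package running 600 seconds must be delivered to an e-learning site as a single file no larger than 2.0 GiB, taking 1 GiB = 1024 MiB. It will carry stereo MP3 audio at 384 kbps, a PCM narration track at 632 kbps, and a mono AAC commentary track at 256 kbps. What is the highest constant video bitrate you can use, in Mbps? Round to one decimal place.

Budget: 2.0 GiB = 17179.9 Mb.
Total bitrate budget: 17179.9 Mb / 600 s = 28.633 Mbps.
Audio total: 384 + 632 + 256 = 1272 kbps = 1.272 Mbps.
Video: 28.633 − 1.272 = 27.361 Mbps.

27.4 Mbps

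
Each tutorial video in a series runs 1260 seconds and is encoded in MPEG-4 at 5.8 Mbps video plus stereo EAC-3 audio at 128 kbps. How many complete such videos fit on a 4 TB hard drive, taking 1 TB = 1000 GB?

Audio: 128 kbps = 0.128 Mbps.
Total bitrate: 5.928 Mbps.
Per item: 5.928 Mbps × 1260 s = 7,469 Mb = 933.7 MB.
Capacity: 4 TB = 32,000,000 Mb; 4284.21 items → 4284 complete.

4284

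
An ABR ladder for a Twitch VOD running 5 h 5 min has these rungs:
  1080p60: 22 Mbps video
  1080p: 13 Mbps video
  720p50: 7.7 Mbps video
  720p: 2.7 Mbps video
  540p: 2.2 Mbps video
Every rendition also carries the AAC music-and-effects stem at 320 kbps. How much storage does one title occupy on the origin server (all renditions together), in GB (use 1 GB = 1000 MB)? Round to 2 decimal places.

5 h 5 min = 305 min = 18300 s
Audio: 320 kbps = 0.320 Mbps.
Sum of rendition bitrates: (22+0.320) + (13+0.320) + (7.7+0.320) + (2.7+0.320) + (2.2+0.320) = 49.200 Mbps.
× 18300 s = 900,360 Mb = 112,545 MB = 112.5 GB.

112.55 GB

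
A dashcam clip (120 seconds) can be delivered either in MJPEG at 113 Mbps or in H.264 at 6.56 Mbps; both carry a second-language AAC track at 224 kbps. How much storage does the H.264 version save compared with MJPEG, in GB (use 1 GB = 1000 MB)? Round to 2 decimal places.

Audio: 224 kbps = 0.224 Mbps.
MJPEG: 113.224 Mbps × 120 s = 13586.9 Mb = 1.698 GB.
H.264: 6.784 Mbps × 120 s = 814.1 Mb = 0.102 GB.
Saving: 1.698 − 0.102 = 1.597 GB.

1.60 GB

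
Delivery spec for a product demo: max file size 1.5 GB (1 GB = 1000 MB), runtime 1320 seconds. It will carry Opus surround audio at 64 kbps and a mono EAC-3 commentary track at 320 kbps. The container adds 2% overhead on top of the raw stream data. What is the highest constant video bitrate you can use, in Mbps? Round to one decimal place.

Budget: 1.5 GB = 12000.0 Mb.
Stream payload after overhead: 12000.0 / 1.02 = 11764.7 Mb.
Total bitrate budget: 11764.7 Mb / 1320 s = 8.913 Mbps.
Audio total: 64 + 320 = 384 kbps = 0.384 Mbps.
Video: 8.913 − 0.384 = 8.529 Mbps.

8.5 Mbps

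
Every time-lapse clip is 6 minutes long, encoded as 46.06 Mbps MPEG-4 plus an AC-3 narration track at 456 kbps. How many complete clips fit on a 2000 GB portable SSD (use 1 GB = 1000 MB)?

955

6 min = 360 s
Audio: 456 kbps = 0.456 Mbps.
Total bitrate: 46.516 Mbps.
Per item: 46.516 Mbps × 360 s = 16,746 Mb = 2,093 MB.
Capacity: 2000 GB = 16,000,000 Mb; 955.47 items → 955 complete.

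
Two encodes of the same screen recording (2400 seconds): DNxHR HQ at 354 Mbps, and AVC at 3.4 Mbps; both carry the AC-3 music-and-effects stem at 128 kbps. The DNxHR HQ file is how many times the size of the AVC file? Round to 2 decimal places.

100.38

Audio: 128 kbps = 0.128 Mbps.
DNxHR HQ: 354.128 Mbps × 2400 s = 849907.2 Mb = 98.942 GiB.
AVC: 3.528 Mbps × 2400 s = 8467.2 Mb = 0.986 GiB.
Ratio: 98.942 / 0.986 = 100.376.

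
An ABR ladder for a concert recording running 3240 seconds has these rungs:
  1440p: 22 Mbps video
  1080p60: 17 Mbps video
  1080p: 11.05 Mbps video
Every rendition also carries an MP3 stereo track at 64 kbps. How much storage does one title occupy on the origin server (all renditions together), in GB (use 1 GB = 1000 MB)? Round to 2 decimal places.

Audio: 64 kbps = 0.064 Mbps.
Sum of rendition bitrates: (22+0.064) + (17+0.064) + (11.05+0.064) = 50.242 Mbps.
× 3240 s = 162,784 Mb = 20,348 MB = 20.35 GB.

20.35 GB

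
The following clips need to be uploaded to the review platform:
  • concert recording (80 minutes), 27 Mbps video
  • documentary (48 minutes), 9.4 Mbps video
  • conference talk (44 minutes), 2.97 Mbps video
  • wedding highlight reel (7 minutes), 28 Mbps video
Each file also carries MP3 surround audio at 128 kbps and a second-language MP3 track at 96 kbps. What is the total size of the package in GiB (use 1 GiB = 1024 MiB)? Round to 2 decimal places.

20.80 GiB

Audio total: 128 + 96 = 224 kbps = 0.224 Mbps.
concert recording: 27.224 Mbps × 4800 s = 130675.2 Mb
documentary: 9.624 Mbps × 2880 s = 27717.1 Mb
conference talk: 3.194 Mbps × 2640 s = 8432.2 Mb
wedding highlight reel: 28.224 Mbps × 420 s = 11854.1 Mb
Total: 178678.6 Mb = 22334.8 MB.
= 20.80 GiB.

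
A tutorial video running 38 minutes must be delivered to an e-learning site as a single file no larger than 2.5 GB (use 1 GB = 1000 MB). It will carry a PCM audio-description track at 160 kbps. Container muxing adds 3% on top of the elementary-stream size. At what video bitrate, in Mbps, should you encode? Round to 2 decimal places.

Budget: 2.5 GB = 20000.0 Mb.
Stream payload after overhead: 20000.0 / 1.03 = 19417.5 Mb.
38 min = 2280 s
Total bitrate budget: 19417.5 Mb / 2280 s = 8.516 Mbps.
Audio: 160 kbps = 0.160 Mbps.
Video: 8.516 − 0.160 = 8.356 Mbps.

8.36 Mbps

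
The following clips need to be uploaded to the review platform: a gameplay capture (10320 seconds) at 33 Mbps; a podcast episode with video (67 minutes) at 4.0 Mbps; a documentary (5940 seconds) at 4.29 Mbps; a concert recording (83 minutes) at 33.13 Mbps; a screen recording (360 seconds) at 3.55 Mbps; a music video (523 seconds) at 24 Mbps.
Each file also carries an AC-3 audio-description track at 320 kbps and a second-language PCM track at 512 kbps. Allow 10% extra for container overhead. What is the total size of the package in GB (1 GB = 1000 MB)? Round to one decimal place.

80.1 GB

Audio total: 320 + 512 = 832 kbps = 0.832 Mbps.
gameplay capture: 33.832 Mbps × 10320 s × 1.10 = 384060.9 Mb
podcast episode with video: 4.832 Mbps × 4020 s × 1.10 = 21367.1 Mb
documentary: 5.122 Mbps × 5940 s × 1.10 = 33467.1 Mb
concert recording: 33.962 Mbps × 4980 s × 1.10 = 186043.8 Mb
screen recording: 4.382 Mbps × 360 s × 1.10 = 1735.3 Mb
music video: 24.832 Mbps × 523 s × 1.10 = 14285.8 Mb
Total: 640960.1 Mb = 80120.0 MB.
= 80.12 GB.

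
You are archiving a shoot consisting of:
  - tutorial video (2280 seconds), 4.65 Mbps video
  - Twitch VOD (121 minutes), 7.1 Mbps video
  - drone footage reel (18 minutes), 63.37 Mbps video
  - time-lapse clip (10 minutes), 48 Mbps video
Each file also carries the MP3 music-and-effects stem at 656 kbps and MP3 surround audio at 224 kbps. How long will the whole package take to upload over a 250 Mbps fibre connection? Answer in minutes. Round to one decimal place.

11.3 minutes

Audio total: 656 + 224 = 880 kbps = 0.880 Mbps.
tutorial video: 5.530 Mbps × 2280 s = 12608.4 Mb
Twitch VOD: 7.980 Mbps × 7260 s = 57934.8 Mb
drone footage reel: 64.250 Mbps × 1080 s = 69390.0 Mb
time-lapse clip: 48.880 Mbps × 600 s = 29328.0 Mb
Total: 169261.2 Mb = 21157.7 MB.
At 250 Mbps: 169261.2 / 250 = 677 s ≈ 11.3 minutes.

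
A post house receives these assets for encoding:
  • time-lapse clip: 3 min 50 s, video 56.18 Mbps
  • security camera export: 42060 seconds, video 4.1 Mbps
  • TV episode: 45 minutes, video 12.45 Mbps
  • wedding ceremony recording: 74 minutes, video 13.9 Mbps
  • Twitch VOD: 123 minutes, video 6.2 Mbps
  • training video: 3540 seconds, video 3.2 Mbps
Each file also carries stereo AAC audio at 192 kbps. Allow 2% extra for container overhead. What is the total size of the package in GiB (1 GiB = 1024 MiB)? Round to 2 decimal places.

Audio: 192 kbps = 0.192 Mbps.
time-lapse clip: 56.372 Mbps × 230 s × 1.02 = 13224.9 Mb
security camera export: 4.292 Mbps × 42060 s × 1.02 = 184132.0 Mb
TV episode: 12.642 Mbps × 2700 s × 1.02 = 34816.1 Mb
wedding ceremony recording: 14.092 Mbps × 4440 s × 1.02 = 63819.8 Mb
Twitch VOD: 6.392 Mbps × 7380 s × 1.02 = 48116.4 Mb
training video: 3.392 Mbps × 3540 s × 1.02 = 12247.8 Mb
Total: 356357.0 Mb = 44544.6 MB.
= 41.49 GiB.

41.49 GiB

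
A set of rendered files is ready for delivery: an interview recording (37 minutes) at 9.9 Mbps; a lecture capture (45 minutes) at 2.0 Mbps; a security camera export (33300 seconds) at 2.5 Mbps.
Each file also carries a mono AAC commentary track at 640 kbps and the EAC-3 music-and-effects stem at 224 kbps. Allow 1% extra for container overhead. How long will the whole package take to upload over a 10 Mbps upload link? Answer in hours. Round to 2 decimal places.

Audio total: 640 + 224 = 864 kbps = 0.864 Mbps.
interview recording: 10.764 Mbps × 2220 s × 1.01 = 24135.0 Mb
lecture capture: 2.864 Mbps × 2700 s × 1.01 = 7810.1 Mb
security camera export: 3.364 Mbps × 33300 s × 1.01 = 113141.4 Mb
Total: 145086.6 Mb = 18135.8 MB.
At 10 Mbps: 145086.6 / 10 = 14509 s ≈ 4.03 hours.

4.03 hours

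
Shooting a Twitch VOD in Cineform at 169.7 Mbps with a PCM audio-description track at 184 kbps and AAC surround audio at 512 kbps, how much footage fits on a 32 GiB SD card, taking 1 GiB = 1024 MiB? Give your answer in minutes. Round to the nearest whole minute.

Audio total: 184 + 512 = 696 kbps = 0.696 Mbps.
Total bitrate: 169.7 + 0.696 = 170.396 Mbps.
Capacity: 32 GiB = 274,878 Mb.
Recording time: 274,878 / 170.396 = 1,613 s ≈ 26.9 minutes.

27 minutes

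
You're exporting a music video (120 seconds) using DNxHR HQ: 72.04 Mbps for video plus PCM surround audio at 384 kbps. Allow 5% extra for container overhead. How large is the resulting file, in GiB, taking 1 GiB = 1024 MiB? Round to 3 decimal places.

Audio: 384 kbps = 0.384 Mbps.
Total bitrate: 72.04 + 0.384 = 72.424 Mbps.
Stream data: 72.424 Mbps × 120 s = 8690.9 Mb.
With 5% container overhead: ×1.05.
9,125 Mb = 1,140,678,000 bytes ÷ 1,073,741,824 = 1.062 GiB.

1.062 GiB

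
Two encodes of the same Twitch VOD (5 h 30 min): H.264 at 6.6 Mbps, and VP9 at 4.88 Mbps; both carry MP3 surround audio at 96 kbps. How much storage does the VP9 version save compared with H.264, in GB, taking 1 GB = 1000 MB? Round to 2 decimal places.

4.26 GB

5 h 30 min = 330 min = 19800 s
Audio: 96 kbps = 0.096 Mbps.
H.264: 6.696 Mbps × 19800 s = 132580.8 Mb = 16.573 GB.
VP9: 4.976 Mbps × 19800 s = 98524.8 Mb = 12.316 GB.
Saving: 16.573 − 12.316 = 4.257 GB.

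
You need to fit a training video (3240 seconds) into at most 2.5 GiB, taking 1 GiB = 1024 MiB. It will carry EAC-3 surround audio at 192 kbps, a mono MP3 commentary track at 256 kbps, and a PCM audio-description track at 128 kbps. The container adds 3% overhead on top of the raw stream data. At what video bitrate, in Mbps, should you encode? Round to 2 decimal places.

5.86 Mbps

Budget: 2.5 GiB = 21474.8 Mb.
Stream payload after overhead: 21474.8 / 1.03 = 20849.4 Mb.
Total bitrate budget: 20849.4 Mb / 3240 s = 6.435 Mbps.
Audio total: 192 + 256 + 128 = 576 kbps = 0.576 Mbps.
Video: 6.435 − 0.576 = 5.859 Mbps.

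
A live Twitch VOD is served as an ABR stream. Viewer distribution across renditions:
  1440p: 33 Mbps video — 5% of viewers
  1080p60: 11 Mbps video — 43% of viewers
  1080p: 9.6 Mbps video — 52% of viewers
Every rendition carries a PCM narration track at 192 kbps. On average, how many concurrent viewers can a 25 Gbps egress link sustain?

Audio: 192 kbps = 0.192 Mbps.
Average per-viewer bitrate: 0.05×33.192 + 0.43×11.192 + 0.52×9.792 = 11.564 Mbps.
25 Gbps = 25,000 Mbps; 25,000 / 11.564 = 2161.88 → 2161.

2161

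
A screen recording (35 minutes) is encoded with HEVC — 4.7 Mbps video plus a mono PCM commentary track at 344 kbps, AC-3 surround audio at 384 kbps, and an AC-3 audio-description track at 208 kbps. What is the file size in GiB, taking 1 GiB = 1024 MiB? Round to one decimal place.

35 min = 2100 s
Audio total: 344 + 384 + 208 = 936 kbps = 0.936 Mbps.
Total bitrate: 4.7 + 0.936 = 5.636 Mbps.
Stream data: 5.636 Mbps × 2100 s = 11835.6 Mb.
11,836 Mb = 1,479,450,000 bytes ÷ 1,073,741,824 = 1.378 GiB.

1.4 GiB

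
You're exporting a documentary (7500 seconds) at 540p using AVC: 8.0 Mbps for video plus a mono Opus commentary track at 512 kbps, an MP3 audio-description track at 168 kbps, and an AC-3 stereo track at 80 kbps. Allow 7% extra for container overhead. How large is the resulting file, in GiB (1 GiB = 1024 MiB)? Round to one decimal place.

8.2 GiB

Audio total: 512 + 168 + 80 = 760 kbps = 0.760 Mbps.
Total bitrate: 8.0 + 0.760 = 8.760 Mbps.
Stream data: 8.760 Mbps × 7500 s = 65700.0 Mb.
With 7% container overhead: ×1.07.
70,299 Mb = 8,787,375,000 bytes ÷ 1,073,741,824 = 8.184 GiB.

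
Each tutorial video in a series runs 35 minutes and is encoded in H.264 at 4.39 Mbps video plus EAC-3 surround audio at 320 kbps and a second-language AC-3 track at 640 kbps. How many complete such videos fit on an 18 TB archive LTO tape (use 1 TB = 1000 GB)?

12817

35 min = 2100 s
Audio total: 320 + 640 = 960 kbps = 0.960 Mbps.
Total bitrate: 5.350 Mbps.
Per item: 5.350 Mbps × 2100 s = 11,235 Mb = 1,404 MB.
Capacity: 18 TB = 144,000,000 Mb; 12817.09 items → 12817 complete.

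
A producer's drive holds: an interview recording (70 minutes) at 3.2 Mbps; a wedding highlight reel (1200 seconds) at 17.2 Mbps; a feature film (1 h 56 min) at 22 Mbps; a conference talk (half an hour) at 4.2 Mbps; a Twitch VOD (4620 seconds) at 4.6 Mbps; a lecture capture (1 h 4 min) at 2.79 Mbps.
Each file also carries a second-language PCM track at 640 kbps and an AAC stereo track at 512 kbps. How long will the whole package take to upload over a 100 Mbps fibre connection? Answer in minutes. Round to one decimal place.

42.1 minutes

Audio total: 640 + 512 = 1152 kbps = 1.152 Mbps.
interview recording: 4.352 Mbps × 4200 s = 18278.4 Mb
wedding highlight reel: 18.352 Mbps × 1200 s = 22022.4 Mb
feature film: 23.152 Mbps × 6960 s = 161137.9 Mb
conference talk: 5.352 Mbps × 1800 s = 9633.6 Mb
Twitch VOD: 5.752 Mbps × 4620 s = 26574.2 Mb
lecture capture: 3.942 Mbps × 3840 s = 15137.3 Mb
Total: 252783.8 Mb = 31598.0 MB.
At 100 Mbps: 252783.8 / 100 = 2528 s ≈ 42.1 minutes.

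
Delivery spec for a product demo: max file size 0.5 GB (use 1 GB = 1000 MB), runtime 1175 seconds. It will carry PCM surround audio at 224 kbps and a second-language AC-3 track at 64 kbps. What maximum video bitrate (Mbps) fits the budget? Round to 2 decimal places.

3.12 Mbps

Budget: 0.5 GB = 4000.0 Mb.
Total bitrate budget: 4000.0 Mb / 1175 s = 3.404 Mbps.
Audio total: 224 + 64 = 288 kbps = 0.288 Mbps.
Video: 3.404 − 0.288 = 3.116 Mbps.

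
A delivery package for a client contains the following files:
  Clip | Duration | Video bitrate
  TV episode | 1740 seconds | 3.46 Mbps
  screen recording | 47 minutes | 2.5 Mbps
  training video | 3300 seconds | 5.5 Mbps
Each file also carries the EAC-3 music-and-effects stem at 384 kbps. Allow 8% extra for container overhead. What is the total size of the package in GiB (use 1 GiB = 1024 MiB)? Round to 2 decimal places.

Audio: 384 kbps = 0.384 Mbps.
TV episode: 3.844 Mbps × 1740 s × 1.08 = 7223.6 Mb
screen recording: 2.884 Mbps × 2820 s × 1.08 = 8783.5 Mb
training video: 5.884 Mbps × 3300 s × 1.08 = 20970.6 Mb
Total: 36977.7 Mb = 4622.2 MB.
= 4.305 GiB.

4.30 GiB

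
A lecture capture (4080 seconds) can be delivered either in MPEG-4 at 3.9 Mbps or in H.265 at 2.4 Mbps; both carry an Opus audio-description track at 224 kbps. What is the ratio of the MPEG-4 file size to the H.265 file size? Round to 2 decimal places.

1.57

Audio: 224 kbps = 0.224 Mbps.
MPEG-4: 4.124 Mbps × 4080 s = 16825.9 Mb = 2.103 GB.
H.265: 2.624 Mbps × 4080 s = 10705.9 Mb = 1.338 GB.
Ratio: 2.103 / 1.338 = 1.572.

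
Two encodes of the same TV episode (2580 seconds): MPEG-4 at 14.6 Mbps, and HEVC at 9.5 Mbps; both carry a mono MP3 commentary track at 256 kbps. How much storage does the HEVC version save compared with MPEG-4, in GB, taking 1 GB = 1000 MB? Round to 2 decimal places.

Audio: 256 kbps = 0.256 Mbps.
MPEG-4: 14.856 Mbps × 2580 s = 38328.5 Mb = 4.791 GB.
HEVC: 9.756 Mbps × 2580 s = 25170.5 Mb = 3.146 GB.
Saving: 4.791 − 3.146 = 1.645 GB.

1.64 GB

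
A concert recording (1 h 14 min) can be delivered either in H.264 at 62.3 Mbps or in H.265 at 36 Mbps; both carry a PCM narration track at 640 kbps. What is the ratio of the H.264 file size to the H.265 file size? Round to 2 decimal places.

1.72

1 h 14 min = 74 min = 4440 s
Audio: 640 kbps = 0.640 Mbps.
H.264: 62.940 Mbps × 4440 s = 279453.6 Mb = 34.932 GB.
H.265: 36.640 Mbps × 4440 s = 162681.6 Mb = 20.335 GB.
Ratio: 34.932 / 20.335 = 1.718.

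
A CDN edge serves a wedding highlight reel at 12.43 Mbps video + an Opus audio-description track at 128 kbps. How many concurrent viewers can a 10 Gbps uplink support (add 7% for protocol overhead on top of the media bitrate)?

Audio: 128 kbps = 0.128 Mbps.
Per-viewer media rate: 12.558 Mbps.
On the wire with 7% overhead: 13.437 Mbps.
10 Gbps = 10,000 Mbps; 10,000 / 13.437 = 744.21 → 744 viewers.

744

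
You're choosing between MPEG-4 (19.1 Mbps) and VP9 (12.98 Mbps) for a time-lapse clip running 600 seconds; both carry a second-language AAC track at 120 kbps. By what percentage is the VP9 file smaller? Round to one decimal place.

Audio: 120 kbps = 0.120 Mbps.
MPEG-4: 19.220 Mbps × 600 s = 11532.0 Mb = 1.442 GB.
VP9: 13.100 Mbps × 600 s = 7860.0 Mb = 0.983 GB.
Reduction: (1 − 0.983/1.442) × 100 = 31.84%.

31.8%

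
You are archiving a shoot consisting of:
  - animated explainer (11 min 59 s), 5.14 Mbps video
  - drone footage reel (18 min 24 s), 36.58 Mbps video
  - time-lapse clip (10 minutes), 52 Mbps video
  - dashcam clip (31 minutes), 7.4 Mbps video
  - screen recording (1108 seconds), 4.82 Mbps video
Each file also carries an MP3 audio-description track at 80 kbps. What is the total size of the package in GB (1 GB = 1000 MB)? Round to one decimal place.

11.9 GB

Audio: 80 kbps = 0.080 Mbps.
animated explainer: 5.220 Mbps × 719 s = 3753.2 Mb
drone footage reel: 36.660 Mbps × 1104 s = 40472.6 Mb
time-lapse clip: 52.080 Mbps × 600 s = 31248.0 Mb
dashcam clip: 7.480 Mbps × 1860 s = 13912.8 Mb
screen recording: 4.900 Mbps × 1108 s = 5429.2 Mb
Total: 94815.8 Mb = 11852.0 MB.
= 11.85 GB.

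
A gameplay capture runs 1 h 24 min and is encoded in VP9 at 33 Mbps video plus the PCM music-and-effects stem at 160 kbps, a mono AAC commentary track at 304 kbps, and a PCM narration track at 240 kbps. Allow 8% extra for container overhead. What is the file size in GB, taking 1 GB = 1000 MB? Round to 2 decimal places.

1 h 24 min = 84 min = 5040 s
Audio total: 160 + 304 + 240 = 704 kbps = 0.704 Mbps.
Total bitrate: 33 + 0.704 = 33.704 Mbps.
Stream data: 33.704 Mbps × 5040 s = 169868.2 Mb.
With 8% container overhead: ×1.08.
183,458 Mb ÷ 8 = 22,932 MB → 22.93 GB.

22.93 GB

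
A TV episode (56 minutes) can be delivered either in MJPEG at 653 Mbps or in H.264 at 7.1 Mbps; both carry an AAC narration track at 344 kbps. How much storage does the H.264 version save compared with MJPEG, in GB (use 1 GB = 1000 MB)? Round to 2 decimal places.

56 min = 3360 s
Audio: 344 kbps = 0.344 Mbps.
MJPEG: 653.344 Mbps × 3360 s = 2195235.8 Mb = 274.404 GB.
H.264: 7.444 Mbps × 3360 s = 25011.8 Mb = 3.126 GB.
Saving: 274.404 − 3.126 = 271.278 GB.

271.28 GB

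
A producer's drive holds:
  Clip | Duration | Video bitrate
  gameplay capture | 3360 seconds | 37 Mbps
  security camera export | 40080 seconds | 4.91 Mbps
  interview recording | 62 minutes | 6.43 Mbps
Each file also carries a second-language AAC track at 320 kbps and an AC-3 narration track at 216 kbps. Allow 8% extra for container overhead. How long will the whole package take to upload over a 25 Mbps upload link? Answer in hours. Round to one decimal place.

4.4 hours

Audio total: 320 + 216 = 536 kbps = 0.536 Mbps.
gameplay capture: 37.536 Mbps × 3360 s × 1.08 = 136210.6 Mb
security camera export: 5.446 Mbps × 40080 s × 1.08 = 235737.7 Mb
interview recording: 6.966 Mbps × 3720 s × 1.08 = 27986.6 Mb
Total: 399935.0 Mb = 49991.9 MB.
At 25 Mbps: 399935.0 / 25 = 15997 s ≈ 4.44 hours.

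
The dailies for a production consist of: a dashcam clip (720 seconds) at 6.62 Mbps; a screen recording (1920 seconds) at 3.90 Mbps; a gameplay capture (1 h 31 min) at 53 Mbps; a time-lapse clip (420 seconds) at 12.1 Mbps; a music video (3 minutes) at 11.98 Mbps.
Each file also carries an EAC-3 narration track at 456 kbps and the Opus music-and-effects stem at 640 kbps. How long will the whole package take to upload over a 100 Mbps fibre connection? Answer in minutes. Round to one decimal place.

53.1 minutes

Audio total: 456 + 640 = 1096 kbps = 1.096 Mbps.
dashcam clip: 7.716 Mbps × 720 s = 5555.5 Mb
screen recording: 4.996 Mbps × 1920 s = 9592.3 Mb
gameplay capture: 54.096 Mbps × 5460 s = 295364.2 Mb
time-lapse clip: 13.196 Mbps × 420 s = 5542.3 Mb
music video: 13.076 Mbps × 180 s = 2353.7 Mb
Total: 318408.0 Mb = 39801.0 MB.
At 100 Mbps: 318408.0 / 100 = 3184 s ≈ 53.1 minutes.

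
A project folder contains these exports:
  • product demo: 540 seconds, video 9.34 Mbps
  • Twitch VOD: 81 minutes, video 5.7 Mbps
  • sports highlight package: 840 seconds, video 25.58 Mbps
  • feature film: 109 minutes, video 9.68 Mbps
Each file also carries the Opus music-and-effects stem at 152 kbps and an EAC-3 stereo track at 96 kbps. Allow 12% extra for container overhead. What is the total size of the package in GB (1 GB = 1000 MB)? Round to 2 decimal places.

Audio total: 152 + 96 = 248 kbps = 0.248 Mbps.
product demo: 9.588 Mbps × 540 s × 1.12 = 5798.8 Mb
Twitch VOD: 5.948 Mbps × 4860 s × 1.12 = 32376.2 Mb
sports highlight package: 25.828 Mbps × 840 s × 1.12 = 24299.0 Mb
feature film: 9.928 Mbps × 6540 s × 1.12 = 72720.6 Mb
Total: 135194.6 Mb = 16899.3 MB.
= 16.90 GB.

16.90 GB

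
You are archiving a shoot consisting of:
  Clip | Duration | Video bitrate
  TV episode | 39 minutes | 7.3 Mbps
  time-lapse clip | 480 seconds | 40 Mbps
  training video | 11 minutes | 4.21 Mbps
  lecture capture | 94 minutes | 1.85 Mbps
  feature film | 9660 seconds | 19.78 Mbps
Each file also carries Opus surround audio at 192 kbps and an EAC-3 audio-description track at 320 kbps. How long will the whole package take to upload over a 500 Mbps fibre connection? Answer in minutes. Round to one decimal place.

8.3 minutes

Audio total: 192 + 320 = 512 kbps = 0.512 Mbps.
TV episode: 7.812 Mbps × 2340 s = 18280.1 Mb
time-lapse clip: 40.512 Mbps × 480 s = 19445.8 Mb
training video: 4.722 Mbps × 660 s = 3116.5 Mb
lecture capture: 2.362 Mbps × 5640 s = 13321.7 Mb
feature film: 20.292 Mbps × 9660 s = 196020.7 Mb
Total: 250184.8 Mb = 31273.1 MB.
At 500 Mbps: 250184.8 / 500 = 500 s ≈ 8.34 minutes.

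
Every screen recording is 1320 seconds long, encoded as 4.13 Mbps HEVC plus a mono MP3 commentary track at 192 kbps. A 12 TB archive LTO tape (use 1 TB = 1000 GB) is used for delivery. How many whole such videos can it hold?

16827

Audio: 192 kbps = 0.192 Mbps.
Total bitrate: 4.322 Mbps.
Per item: 4.322 Mbps × 1320 s = 5,705 Mb = 713.1 MB.
Capacity: 12 TB = 96,000,000 Mb; 16827.23 items → 16827 complete.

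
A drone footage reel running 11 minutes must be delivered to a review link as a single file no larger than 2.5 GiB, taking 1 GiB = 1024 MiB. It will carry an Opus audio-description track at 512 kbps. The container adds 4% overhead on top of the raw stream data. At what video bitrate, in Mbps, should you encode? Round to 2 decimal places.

30.77 Mbps

Budget: 2.5 GiB = 21474.8 Mb.
Stream payload after overhead: 21474.8 / 1.04 = 20648.9 Mb.
11 min = 660 s
Total bitrate budget: 20648.9 Mb / 660 s = 31.286 Mbps.
Audio: 512 kbps = 0.512 Mbps.
Video: 31.286 − 0.512 = 30.774 Mbps.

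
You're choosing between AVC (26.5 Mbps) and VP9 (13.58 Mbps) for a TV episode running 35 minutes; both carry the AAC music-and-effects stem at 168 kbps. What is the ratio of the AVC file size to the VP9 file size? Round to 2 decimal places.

1.94

35 min = 2100 s
Audio: 168 kbps = 0.168 Mbps.
AVC: 26.668 Mbps × 2100 s = 56002.8 Mb = 7.000 GB.
VP9: 13.748 Mbps × 2100 s = 28870.8 Mb = 3.609 GB.
Ratio: 7.000 / 3.609 = 1.940.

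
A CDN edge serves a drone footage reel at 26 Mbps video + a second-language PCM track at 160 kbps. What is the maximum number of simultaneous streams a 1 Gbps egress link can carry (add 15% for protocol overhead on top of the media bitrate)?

33

Audio: 160 kbps = 0.160 Mbps.
Per-viewer media rate: 26.160 Mbps.
On the wire with 15% overhead: 30.084 Mbps.
1 Gbps = 1,000 Mbps; 1,000 / 30.084 = 33.24 → 33 viewers.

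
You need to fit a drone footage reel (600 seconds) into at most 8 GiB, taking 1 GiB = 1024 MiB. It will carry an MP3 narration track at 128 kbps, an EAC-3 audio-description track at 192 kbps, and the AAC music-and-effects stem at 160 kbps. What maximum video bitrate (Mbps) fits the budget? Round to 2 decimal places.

Budget: 8 GiB = 68719.5 Mb.
Total bitrate budget: 68719.5 Mb / 600 s = 114.532 Mbps.
Audio total: 128 + 192 + 160 = 480 kbps = 0.480 Mbps.
Video: 114.532 − 0.480 = 114.052 Mbps.

114.05 Mbps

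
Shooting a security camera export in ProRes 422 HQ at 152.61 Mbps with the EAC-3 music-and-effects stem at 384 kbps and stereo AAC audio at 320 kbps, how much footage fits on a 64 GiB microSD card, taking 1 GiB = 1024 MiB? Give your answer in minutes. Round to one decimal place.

Audio total: 384 + 320 = 704 kbps = 0.704 Mbps.
Total bitrate: 152.61 + 0.704 = 153.314 Mbps.
Capacity: 64 GiB = 549,756 Mb.
Recording time: 549,756 / 153.314 = 3,586 s ≈ 59.8 minutes.

59.8 minutes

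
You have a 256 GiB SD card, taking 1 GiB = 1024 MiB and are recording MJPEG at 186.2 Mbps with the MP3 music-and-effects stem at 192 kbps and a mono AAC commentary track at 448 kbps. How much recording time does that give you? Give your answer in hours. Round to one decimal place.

Audio total: 192 + 448 = 640 kbps = 0.640 Mbps.
Total bitrate: 186.2 + 0.640 = 186.840 Mbps.
Capacity: 256 GiB = 2,199,023 Mb.
Recording time: 2,199,023 / 186.840 = 11,770 s ≈ 3.27 hours.

3.3 hours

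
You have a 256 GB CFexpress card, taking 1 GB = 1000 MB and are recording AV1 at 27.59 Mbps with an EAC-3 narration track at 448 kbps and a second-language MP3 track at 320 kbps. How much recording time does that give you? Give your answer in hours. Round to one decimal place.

20.1 hours

Audio total: 448 + 320 = 768 kbps = 0.768 Mbps.
Total bitrate: 27.59 + 0.768 = 28.358 Mbps.
Capacity: 256 GB = 2,048,000 Mb.
Recording time: 2,048,000 / 28.358 = 72,219 s ≈ 20.1 hours.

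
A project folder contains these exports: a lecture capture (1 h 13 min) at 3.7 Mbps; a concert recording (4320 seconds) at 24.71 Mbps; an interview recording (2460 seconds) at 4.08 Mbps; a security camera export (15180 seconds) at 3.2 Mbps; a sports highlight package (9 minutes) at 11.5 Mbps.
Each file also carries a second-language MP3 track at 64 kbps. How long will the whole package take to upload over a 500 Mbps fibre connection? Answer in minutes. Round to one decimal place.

Audio: 64 kbps = 0.064 Mbps.
lecture capture: 3.764 Mbps × 4380 s = 16486.3 Mb
concert recording: 24.774 Mbps × 4320 s = 107023.7 Mb
interview recording: 4.144 Mbps × 2460 s = 10194.2 Mb
security camera export: 3.264 Mbps × 15180 s = 49547.5 Mb
sports highlight package: 11.564 Mbps × 540 s = 6244.6 Mb
Total: 189496.3 Mb = 23687.0 MB.
At 500 Mbps: 189496.3 / 500 = 379 s ≈ 6.32 minutes.

6.3 minutes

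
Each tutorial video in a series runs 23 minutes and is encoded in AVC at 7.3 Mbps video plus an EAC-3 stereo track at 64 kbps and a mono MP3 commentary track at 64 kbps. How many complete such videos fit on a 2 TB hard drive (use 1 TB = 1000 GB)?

23 min = 1380 s
Audio total: 64 + 64 = 128 kbps = 0.128 Mbps.
Total bitrate: 7.428 Mbps.
Per item: 7.428 Mbps × 1380 s = 10,251 Mb = 1,281 MB.
Capacity: 2 TB = 16,000,000 Mb; 1560.88 items → 1560 complete.

1560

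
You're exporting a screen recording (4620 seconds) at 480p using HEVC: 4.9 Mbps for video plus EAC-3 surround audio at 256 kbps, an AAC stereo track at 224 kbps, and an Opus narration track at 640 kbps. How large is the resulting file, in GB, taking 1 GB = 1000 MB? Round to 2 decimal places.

3.48 GB

Audio total: 256 + 224 + 640 = 1120 kbps = 1.120 Mbps.
Total bitrate: 4.9 + 1.120 = 6.020 Mbps.
Stream data: 6.020 Mbps × 4620 s = 27812.4 Mb.
27,812 Mb ÷ 8 = 3,477 MB → 3.477 GB.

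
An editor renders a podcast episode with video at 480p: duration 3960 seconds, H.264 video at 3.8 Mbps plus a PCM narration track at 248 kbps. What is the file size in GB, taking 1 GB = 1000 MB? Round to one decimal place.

Audio: 248 kbps = 0.248 Mbps.
Total bitrate: 3.8 + 0.248 = 4.048 Mbps.
Stream data: 4.048 Mbps × 3960 s = 16030.1 Mb.
16,030 Mb ÷ 8 = 2,004 MB → 2.004 GB.

2.0 GB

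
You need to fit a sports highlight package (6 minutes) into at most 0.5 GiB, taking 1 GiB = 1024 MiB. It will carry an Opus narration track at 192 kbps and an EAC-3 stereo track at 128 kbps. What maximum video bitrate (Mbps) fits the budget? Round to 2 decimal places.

11.61 Mbps

Budget: 0.5 GiB = 4295.0 Mb.
6 min = 360 s
Total bitrate budget: 4295.0 Mb / 360 s = 11.930 Mbps.
Audio total: 192 + 128 = 320 kbps = 0.320 Mbps.
Video: 11.930 − 0.320 = 11.610 Mbps.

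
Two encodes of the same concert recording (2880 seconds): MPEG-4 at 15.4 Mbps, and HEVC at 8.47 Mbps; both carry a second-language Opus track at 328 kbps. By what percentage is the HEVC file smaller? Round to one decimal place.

44.1%

Audio: 328 kbps = 0.328 Mbps.
MPEG-4: 15.728 Mbps × 2880 s = 45296.6 Mb = 5.273 GiB.
HEVC: 8.798 Mbps × 2880 s = 25338.2 Mb = 2.950 GiB.
Reduction: (1 − 2.950/5.273) × 100 = 44.06%.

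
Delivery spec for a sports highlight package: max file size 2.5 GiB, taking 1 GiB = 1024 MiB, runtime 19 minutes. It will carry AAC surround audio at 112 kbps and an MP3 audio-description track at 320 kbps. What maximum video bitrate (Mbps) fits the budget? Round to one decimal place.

Budget: 2.5 GiB = 21474.8 Mb.
19 min = 1140 s
Total bitrate budget: 21474.8 Mb / 1140 s = 18.838 Mbps.
Audio total: 112 + 320 = 432 kbps = 0.432 Mbps.
Video: 18.838 − 0.432 = 18.406 Mbps.

18.4 Mbps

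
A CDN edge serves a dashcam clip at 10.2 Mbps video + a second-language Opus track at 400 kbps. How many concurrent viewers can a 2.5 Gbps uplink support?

235

Audio: 400 kbps = 0.400 Mbps.
Per-viewer media rate: 10.600 Mbps.
2.5 Gbps = 2,500 Mbps; 2,500 / 10.600 = 235.85 → 235 viewers.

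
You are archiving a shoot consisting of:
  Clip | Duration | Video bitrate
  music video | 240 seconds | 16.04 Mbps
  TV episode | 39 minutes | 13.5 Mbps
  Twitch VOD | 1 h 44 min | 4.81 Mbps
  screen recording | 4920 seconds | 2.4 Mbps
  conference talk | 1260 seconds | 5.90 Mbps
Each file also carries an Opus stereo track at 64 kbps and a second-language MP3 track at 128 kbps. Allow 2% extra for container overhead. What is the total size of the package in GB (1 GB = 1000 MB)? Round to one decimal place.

11.2 GB

Audio total: 64 + 128 = 192 kbps = 0.192 Mbps.
music video: 16.232 Mbps × 240 s × 1.02 = 3973.6 Mb
TV episode: 13.692 Mbps × 2340 s × 1.02 = 32680.1 Mb
Twitch VOD: 5.002 Mbps × 6240 s × 1.02 = 31836.7 Mb
screen recording: 2.592 Mbps × 4920 s × 1.02 = 13007.7 Mb
conference talk: 6.092 Mbps × 1260 s × 1.02 = 7829.4 Mb
Total: 89327.5 Mb = 11165.9 MB.
= 11.17 GB.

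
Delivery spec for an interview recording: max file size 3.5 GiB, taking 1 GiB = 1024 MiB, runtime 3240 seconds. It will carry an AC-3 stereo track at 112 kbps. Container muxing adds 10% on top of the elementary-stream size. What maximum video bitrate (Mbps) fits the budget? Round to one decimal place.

8.3 Mbps

Budget: 3.5 GiB = 30064.8 Mb.
Stream payload after overhead: 30064.8 / 1.10 = 27331.6 Mb.
Total bitrate budget: 27331.6 Mb / 3240 s = 8.436 Mbps.
Audio: 112 kbps = 0.112 Mbps.
Video: 8.436 − 0.112 = 8.324 Mbps.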